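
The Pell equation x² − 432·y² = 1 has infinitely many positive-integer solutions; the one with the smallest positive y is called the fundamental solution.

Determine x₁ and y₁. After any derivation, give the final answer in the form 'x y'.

√432 = [20; 1,3,1,1,1,3,1,40, …], period ℓ=8 (even) → k=7
step 0: (20, 1)  from 20·(1,0) + (0,1)
step 1: (21, 1)  from 1·(20,1) + (1,0)
…
step 3: (104, 5)  from 1·(83,4) + (21,1)
…
step 6: (1060, 51)  from 3·(291,14) + (187,9)
step 7: (1351, 65)  from 1·(1060,51) + (291,14)
fundamental: x₁=1351, y₁=65  (since 1825201 − 432·4225 = 1)

1351 65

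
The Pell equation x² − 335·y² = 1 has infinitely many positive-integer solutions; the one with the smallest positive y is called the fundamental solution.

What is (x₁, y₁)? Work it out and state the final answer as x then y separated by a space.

[18; 3,3,3,36] for √335; ℓ=4 ⇒ convergent index 3
step 0: (18, 1)  from 18·(1,0) + (0,1)
…
step 2: (183, 10)  from 3·(55,3) + (18,1)
step 3: (604, 33)  from 3·(183,10) + (55,3)
(x₁, y₁) = (604, 33);  604² − 335·33² = 1 ✓

604 33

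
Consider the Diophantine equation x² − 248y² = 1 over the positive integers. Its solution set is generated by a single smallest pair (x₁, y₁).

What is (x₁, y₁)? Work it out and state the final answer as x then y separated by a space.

[15; 1,2,1,30] for √248; ℓ=4 ⇒ convergent index 3
step 0: (15, 1)  from 15·(1,0) + (0,1)
…
step 2: (47, 3)  from 2·(16,1) + (15,1)
step 3: (63, 4)  from 1·(47,3) + (16,1)
fundamental: x₁=63, y₁=4  (since 3969 − 248·16 = 1)

63 4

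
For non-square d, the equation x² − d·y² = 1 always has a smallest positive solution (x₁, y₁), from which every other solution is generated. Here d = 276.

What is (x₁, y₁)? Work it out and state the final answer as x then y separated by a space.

√276 = [16; 1,1,1,1,2,2,2,1,1,1,1,32, …], period ℓ=12 (even) → k=11
a_0=16:  p_0=16·1+0=16,  q_0=16·0+1=1
a_1=1:  p_1=1·16+1=17,  q_1=1·1+0=1
…
a_4=1:  p_4=1·50+33=83,  q_4=1·3+2=5
…
a_7=2:  p_7=2·515+216=1246,  q_7=2·31+13=75
a_8=1:  p_8=1·1246+515=1761,  q_8=1·75+31=106
a_9=1:  p_9=1·1761+1246=3007,  q_9=1·106+75=181
a_10=1:  p_10=1·3007+1761=4768,  q_10=1·181+106=287
a_11=1:  p_11=1·4768+3007=7775,  q_11=1·287+181=468
→ (7775, 468).  Check: 7775²=60450625, 276·468²=60450624, difference 1.

7775 468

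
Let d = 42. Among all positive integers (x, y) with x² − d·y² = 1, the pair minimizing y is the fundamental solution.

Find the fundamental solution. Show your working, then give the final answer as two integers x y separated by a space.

√42 = [6; 2,12, …], period ℓ=2 (even) → k=1
k=0  a_k=6  p_k/q_k = 6/1
k=1  a_k=2  p_k/q_k = 13/2
fundamental: x₁=13, y₁=2  (since 169 − 42·4 = 1)

13 2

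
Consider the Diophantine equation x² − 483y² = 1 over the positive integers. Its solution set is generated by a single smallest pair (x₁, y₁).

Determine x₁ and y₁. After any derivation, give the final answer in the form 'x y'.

√483 = [21; 1,42, …], period ℓ=2 (even) → k=1
a_0=21:  p_0=21·1+0=21,  q_0=21·0+1=1
a_1=1:  p_1=1·21+1=22,  q_1=1·1+0=1
fundamental: x₁=22, y₁=1  (since 484 − 483·1 = 1)

22 1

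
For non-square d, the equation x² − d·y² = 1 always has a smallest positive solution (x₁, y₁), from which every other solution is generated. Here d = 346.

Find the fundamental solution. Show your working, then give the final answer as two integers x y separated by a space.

d=346: √d = [18; 1,1,1,1,36] (ℓ=5, odd), read p_9/q_9
a_0=18:  p_0=18·1+0=18,  q_0=18·0+1=1
a_1=1:  p_1=1·18+1=19,  q_1=1·1+0=1
…
a_4=1:  p_4=1·56+37=93,  q_4=1·3+2=5
a_5=36:  p_5=36·93+56=3404,  q_5=36·5+3=183
…
a_7=1:  p_7=1·3497+3404=6901,  q_7=1·188+183=371
a_8=1:  p_8=1·6901+3497=10398,  q_8=1·371+188=559
a_9=1:  p_9=1·10398+6901=17299,  q_9=1·559+371=930
→ (17299, 930).  Check: 17299²=299255401, 346·930²=299255400, difference 1.

17299 930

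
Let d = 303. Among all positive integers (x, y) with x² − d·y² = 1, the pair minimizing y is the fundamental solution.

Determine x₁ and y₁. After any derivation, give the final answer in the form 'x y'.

√303 → a₀=17, period (2,2,5,2,2,34); ℓ=6 even so k=5
a_0=17:  p_0=17·1+0=17,  q_0=17·0+1=1
a_1=2:  p_1=2·17+1=35,  q_1=2·1+0=2
a_2=2:  p_2=2·35+17=87,  q_2=2·2+1=5
…
a_4=2:  p_4=2·470+87=1027,  q_4=2·27+5=59
a_5=2:  p_5=2·1027+470=2524,  q_5=2·59+27=145
→ (2524, 145).  Check: 2524²=6370576, 303·145²=6370575, difference 1.

2524 145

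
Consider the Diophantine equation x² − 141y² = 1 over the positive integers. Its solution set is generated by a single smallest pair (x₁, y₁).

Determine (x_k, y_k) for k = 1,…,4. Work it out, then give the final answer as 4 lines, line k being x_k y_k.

95 8
18049 1520
3429215 288792
651532801 54868960

d=141: √d = [11; 1,6,1,22] (ℓ=4, even), read p_3/q_3
k=0  a_k=11  p_k/q_k = 11/1
k=1  a_k=1  p_k/q_k = 12/1
k=2  a_k=6  p_k/q_k = 83/7
k=3  a_k=1  p_k/q_k = 95/8
→ (95, 8).  Check: 95²=9025, 141·8²=9024, difference 1.
(95+8√141)^2 = 18049 + 1520√141
(95+8√141)^3 = 3429215 + 288792√141
(95+8√141)^4 = 651532801 + 54868960√141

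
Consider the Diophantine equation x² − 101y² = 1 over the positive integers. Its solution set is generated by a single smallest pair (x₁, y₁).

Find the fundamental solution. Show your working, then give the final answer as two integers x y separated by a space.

√101 → a₀=10, period (20); ℓ=1 odd so k=1
a_0=10:  p_0=10·1+0=10,  q_0=10·0+1=1
a_1=20:  p_1=20·10+1=201,  q_1=20·1+0=20
fundamental: x₁=201, y₁=20  (since 40401 − 101·400 = 1)

201 20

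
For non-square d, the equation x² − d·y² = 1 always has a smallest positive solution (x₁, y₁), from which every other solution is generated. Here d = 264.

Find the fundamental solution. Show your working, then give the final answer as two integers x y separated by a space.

√264 = [16; 4,32, …], period ℓ=2 (even) → k=1
a_0=16:  p_0=16·1+0=16,  q_0=16·0+1=1
a_1=4:  p_1=4·16+1=65,  q_1=4·1+0=4
→ (65, 4).  Check: 65²=4225, 264·4²=4224, difference 1.

65 4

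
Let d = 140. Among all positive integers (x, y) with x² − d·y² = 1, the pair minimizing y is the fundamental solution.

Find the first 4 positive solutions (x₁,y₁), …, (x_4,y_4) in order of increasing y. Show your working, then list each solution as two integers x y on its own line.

√140 = [11; 1,4,1,22, …], period ℓ=4 (even) → k=3
i=0: a=11 ⇒ p=11, q=1
…
i=2: a=4 ⇒ p=59, q=5
i=3: a=1 ⇒ p=71, q=6
→ (71, 6).  Check: 71²=5041, 140·6²=5040, difference 1.
(x_2, y_2) = (71·71 + 140·6·6, 71·6 + 6·71) = (10081, 852)
(x_3, y_3) = (71·10081 + 140·6·852, 71·852 + 6·10081) = (1431431, 120978)
(x_4, y_4) = (71·1431431 + 140·6·120978, 71·120978 + 6·1431431) = (203253121, 17178024)

71 6
10081 852
1431431 120978
203253121 17178024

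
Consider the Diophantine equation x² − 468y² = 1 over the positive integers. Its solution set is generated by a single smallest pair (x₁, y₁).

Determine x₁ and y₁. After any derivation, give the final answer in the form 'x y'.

649 30

d=468: √d = [21; 1,1,1,2,1,1,1,42] (ℓ=8, even), read p_7/q_7
a_0=21:  p_0=21·1+0=21,  q_0=21·0+1=1
…
a_3=1:  p_3=1·43+22=65,  q_3=1·2+1=3
…
a_6=1:  p_6=1·238+173=411,  q_6=1·11+8=19
a_7=1:  p_7=1·411+238=649,  q_7=1·19+11=30
fundamental: x₁=649, y₁=30  (since 421201 − 468·900 = 1)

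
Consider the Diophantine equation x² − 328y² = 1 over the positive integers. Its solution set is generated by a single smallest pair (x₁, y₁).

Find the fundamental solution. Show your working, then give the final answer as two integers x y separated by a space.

163 9

d=328: √d = [18; 9,36] (ℓ=2, even), read p_1/q_1
i=0: a=18 ⇒ p=18, q=1
i=1: a=9 ⇒ p=163, q=9
→ (163, 9).  Check: 163²=26569, 328·9²=26568, difference 1.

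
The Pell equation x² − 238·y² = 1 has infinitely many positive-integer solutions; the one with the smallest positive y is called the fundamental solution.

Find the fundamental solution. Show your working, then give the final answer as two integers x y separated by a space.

√238 → a₀=15, period (2,2,1,14,1,2,2,30); ℓ=8 even so k=7
k=0  a_k=15  p_k/q_k = 15/1
k=1  a_k=2  p_k/q_k = 31/2
…
k=6  a_k=2  p_k/q_k = 4983/323
k=7  a_k=2  p_k/q_k = 11663/756
fundamental: x₁=11663, y₁=756  (since 136025569 − 238·571536 = 1)

11663 756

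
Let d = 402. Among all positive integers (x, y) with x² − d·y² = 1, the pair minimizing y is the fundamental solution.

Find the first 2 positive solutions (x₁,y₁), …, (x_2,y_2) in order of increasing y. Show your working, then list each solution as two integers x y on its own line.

d=402: √d = [20; 20,40] (ℓ=2, even), read p_1/q_1
k=0  a_k=20  p_k/q_k = 20/1
k=1  a_k=20  p_k/q_k = 401/20
fundamental: x₁=401, y₁=20  (since 160801 − 402·400 = 1)
n=2: (401,20)∘(401,20) = (401·401+402·20·20, 401·20+20·401) = (321601,16040)

401 20
321601 16040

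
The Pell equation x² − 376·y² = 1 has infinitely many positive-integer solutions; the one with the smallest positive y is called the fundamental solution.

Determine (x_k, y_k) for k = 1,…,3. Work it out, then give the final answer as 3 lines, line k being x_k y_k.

[19; 2,1,1,3,1,…,1,2,38] for √376; ℓ=16 ⇒ convergent index 15
a_0=19:  p_0=19·1+0=19,  q_0=19·0+1=1
a_1=2:  p_1=2·19+1=39,  q_1=2·1+0=2
…
a_11=1:  p_11=1·70621+28834=99455,  q_11=1·3642+1487=5129
a_12=3:  p_12=3·99455+70621=368986,  q_12=3·5129+3642=19029
…
a_14=1:  p_14=1·468441+368986=837427,  q_14=1·24158+19029=43187
a_15=2:  p_15=2·837427+468441=2143295,  q_15=2·43187+24158=110532
→ (2143295, 110532).  Check: 2143295²=4593713457025, 376·110532²=4593713457024, difference 1.
k=2:  x_2 = 2143295·2143295+376·110532·110532 = 9187426914049,  y_2 = 2143295·110532+110532·2143295 = 473805365880
k=3:  x_3 = 2143295·9187426914049+376·110532·473805365880 = 39382732335491159615,  y_3 = 2143295·473805365880+110532·9187426914049 = 2031009343327438668

2143295 110532
9187426914049 473805365880
39382732335491159615 2031009343327438668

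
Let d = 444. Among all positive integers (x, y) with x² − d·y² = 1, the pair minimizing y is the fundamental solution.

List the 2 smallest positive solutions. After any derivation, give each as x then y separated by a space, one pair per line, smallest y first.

295 14
174049 8260

√444 = [21; 14,42, …], period ℓ=2 (even) → k=1
i=0: a=21 ⇒ p=21, q=1
i=1: a=14 ⇒ p=295, q=14
→ (295, 14).  Check: 295²=87025, 444·14²=87024, difference 1.
(x_2, y_2) = (295·295 + 444·14·14, 295·14 + 14·295) = (174049, 8260)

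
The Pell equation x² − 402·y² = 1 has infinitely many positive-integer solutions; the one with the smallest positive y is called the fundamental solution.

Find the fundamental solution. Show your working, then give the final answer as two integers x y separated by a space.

[20; 20,40] for √402; ℓ=2 ⇒ convergent index 1
a_0=20:  p_0=20·1+0=20,  q_0=20·0+1=1
a_1=20:  p_1=20·20+1=401,  q_1=20·1+0=20
(x₁, y₁) = (401, 20);  401² − 402·20² = 1 ✓

401 20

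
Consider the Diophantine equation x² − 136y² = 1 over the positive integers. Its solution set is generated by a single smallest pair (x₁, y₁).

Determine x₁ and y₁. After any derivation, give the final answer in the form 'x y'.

√136 → a₀=11, period (1,1,1,22); ℓ=4 even so k=3
k=0  a_k=11  p_k/q_k = 11/1
…
k=2  a_k=1  p_k/q_k = 23/2
k=3  a_k=1  p_k/q_k = 35/3
(x₁, y₁) = (35, 3);  35² − 136·3² = 1 ✓

35 3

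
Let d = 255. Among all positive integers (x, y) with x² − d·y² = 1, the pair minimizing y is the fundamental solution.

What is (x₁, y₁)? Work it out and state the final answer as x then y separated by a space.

16 1

√255 → a₀=15, period (1,30); ℓ=2 even so k=1
step 0: (15, 1)  from 15·(1,0) + (0,1)
step 1: (16, 1)  from 1·(15,1) + (1,0)
fundamental: x₁=16, y₁=1  (since 256 − 255·1 = 1)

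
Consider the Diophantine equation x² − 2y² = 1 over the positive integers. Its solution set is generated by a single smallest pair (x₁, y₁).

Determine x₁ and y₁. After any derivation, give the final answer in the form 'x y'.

3 2

[1; 2] for √2; ℓ=1 ⇒ convergent index 1
a_0=1:  p_0=1·1+0=1,  q_0=1·0+1=1
a_1=2:  p_1=2·1+1=3,  q_1=2·1+0=2
fundamental: x₁=3, y₁=2  (since 9 − 2·4 = 1)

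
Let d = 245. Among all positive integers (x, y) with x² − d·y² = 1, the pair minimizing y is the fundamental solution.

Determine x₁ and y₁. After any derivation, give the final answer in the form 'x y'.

d=245: √d = [15; 1,1,1,7,6,7,1,1,1,30] (ℓ=10, even), read p_9/q_9
k=0  a_k=15  p_k/q_k = 15/1
k=1  a_k=1  p_k/q_k = 16/1
k=2  a_k=1  p_k/q_k = 31/2
k=3  a_k=1  p_k/q_k = 47/3
…
k=5  a_k=6  p_k/q_k = 2207/141
k=6  a_k=7  p_k/q_k = 15809/1010
k=7  a_k=1  p_k/q_k = 18016/1151
k=8  a_k=1  p_k/q_k = 33825/2161
k=9  a_k=1  p_k/q_k = 51841/3312
fundamental: x₁=51841, y₁=3312  (since 2687489281 − 245·10969344 = 1)

51841 3312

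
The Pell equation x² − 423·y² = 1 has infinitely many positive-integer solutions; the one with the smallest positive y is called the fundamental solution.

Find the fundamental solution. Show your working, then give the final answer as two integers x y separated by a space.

[20; 1,1,3,4,3,1,1,40] for √423; ℓ=8 ⇒ convergent index 7
k=0  a_k=20  p_k/q_k = 20/1
…
k=2  a_k=1  p_k/q_k = 41/2
k=3  a_k=3  p_k/q_k = 144/7
k=4  a_k=4  p_k/q_k = 617/30
…
k=6  a_k=1  p_k/q_k = 2612/127
k=7  a_k=1  p_k/q_k = 4607/224
fundamental: x₁=4607, y₁=224  (since 21224449 − 423·50176 = 1)

4607 224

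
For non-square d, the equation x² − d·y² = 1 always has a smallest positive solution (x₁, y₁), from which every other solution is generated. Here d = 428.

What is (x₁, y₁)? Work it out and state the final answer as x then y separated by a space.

d=428: √d = [20; 1,2,4,1,5,10,5,1,4,2,1,40] (ℓ=12, even), read p_11/q_11
k=0  a_k=20  p_k/q_k = 20/1
…
k=2  a_k=2  p_k/q_k = 62/3
…
k=4  a_k=1  p_k/q_k = 331/16
…
k=6  a_k=10  p_k/q_k = 19571/946
k=7  a_k=5  p_k/q_k = 99779/4823
…
k=9  a_k=4  p_k/q_k = 577179/27899
k=10  a_k=2  p_k/q_k = 1273708/61567
k=11  a_k=1  p_k/q_k = 1850887/89466
→ (1850887, 89466).  Check: 1850887²=3425782686769, 428·89466²=3425782686768, difference 1.

1850887 89466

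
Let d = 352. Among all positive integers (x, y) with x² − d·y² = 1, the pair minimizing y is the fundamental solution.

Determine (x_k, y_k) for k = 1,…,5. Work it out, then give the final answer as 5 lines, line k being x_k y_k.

77617 4137
12048797377 642203058
1870383011943601 99691749501435
290347036464004160257 15475549041463557732
45071731856582838801391537 2402331379802862171467853

d=352: √d = [18; 1,3,5,9,5,3,1,36] (ℓ=8, even), read p_7/q_7
a_0=18:  p_0=18·1+0=18,  q_0=18·0+1=1
a_1=1:  p_1=1·18+1=19,  q_1=1·1+0=1
…
a_3=5:  p_3=5·75+19=394,  q_3=5·4+1=21
a_4=9:  p_4=9·394+75=3621,  q_4=9·21+4=193
…
a_6=3:  p_6=3·18499+3621=59118,  q_6=3·986+193=3151
a_7=1:  p_7=1·59118+18499=77617,  q_7=1·3151+986=4137
fundamental: x₁=77617, y₁=4137  (since 6024398689 − 352·17114769 = 1)
(77617+4137√352)^2 = 12048797377 + 642203058√352
(77617+4137√352)^3 = 1870383011943601 + 99691749501435√352
(77617+4137√352)^4 = 290347036464004160257 + 15475549041463557732√352
(77617+4137√352)^5 = 45071731856582838801391537 + 2402331379802862171467853√352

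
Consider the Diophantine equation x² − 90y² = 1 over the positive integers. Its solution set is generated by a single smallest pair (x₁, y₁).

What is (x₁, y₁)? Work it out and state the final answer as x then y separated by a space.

19 2

√90 = [9; 2,18, …], period ℓ=2 (even) → k=1
k=0  a_k=9  p_k/q_k = 9/1
k=1  a_k=2  p_k/q_k = 19/2
fundamental: x₁=19, y₁=2  (since 361 − 90·4 = 1)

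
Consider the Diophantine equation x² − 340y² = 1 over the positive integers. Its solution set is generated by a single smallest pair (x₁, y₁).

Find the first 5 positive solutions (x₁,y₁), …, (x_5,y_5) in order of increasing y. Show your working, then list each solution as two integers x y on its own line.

285769 15498
163327842721 8857695924
93348068572789129 5062509812995614
53351968415791425367681 2893416733491029538408
30492677324331251603220874249 1653697613020933530509635890

√340 = [18; 2,3,1,1,1,…,3,2,36, …], period ℓ=14 (even) → k=13
k=0  a_k=18  p_k/q_k = 18/1
k=1  a_k=2  p_k/q_k = 37/2
k=2  a_k=3  p_k/q_k = 129/7
…
k=4  a_k=1  p_k/q_k = 295/16
…
k=6  a_k=1  p_k/q_k = 756/41
k=7  a_k=8  p_k/q_k = 6509/353
k=8  a_k=1  p_k/q_k = 7265/394
k=9  a_k=1  p_k/q_k = 13774/747
…
k=11  a_k=1  p_k/q_k = 34813/1888
k=12  a_k=3  p_k/q_k = 125478/6805
k=13  a_k=2  p_k/q_k = 285769/15498
fundamental: x₁=285769, y₁=15498  (since 81663921361 − 340·240188004 = 1)
n=2: (285769,15498)∘(285769,15498) = (285769·285769+340·15498·15498, 285769·15498+15498·285769) = (163327842721,8857695924)
n=3: (163327842721,8857695924)∘(285769,15498) = (285769·163327842721+340·15498·8857695924, 285769·8857695924+15498·163327842721) = (93348068572789129,5062509812995614)
n=4: (93348068572789129,5062509812995614)∘(285769,15498) = (285769·93348068572789129+340·15498·5062509812995614, 285769·5062509812995614+15498·93348068572789129) = (53351968415791425367681,2893416733491029538408)
n=5: (53351968415791425367681,2893416733491029538408)∘(285769,15498) = (285769·53351968415791425367681+340·15498·2893416733491029538408, 285769·2893416733491029538408+15498·53351968415791425367681) = (30492677324331251603220874249,1653697613020933530509635890)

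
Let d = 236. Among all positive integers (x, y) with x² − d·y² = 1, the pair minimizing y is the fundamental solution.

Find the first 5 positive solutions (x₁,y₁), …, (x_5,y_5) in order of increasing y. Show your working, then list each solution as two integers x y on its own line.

d=236: √d = [15; 2,1,3,5,1,6,1,5,3,1,2,30] (ℓ=12, even), read p_11/q_11
k=0  a_k=15  p_k/q_k = 15/1
k=1  a_k=2  p_k/q_k = 31/2
…
k=3  a_k=3  p_k/q_k = 169/11
k=4  a_k=5  p_k/q_k = 891/58
k=5  a_k=1  p_k/q_k = 1060/69
…
k=7  a_k=1  p_k/q_k = 8311/541
…
k=9  a_k=3  p_k/q_k = 154729/10072
k=10  a_k=1  p_k/q_k = 203535/13249
k=11  a_k=2  p_k/q_k = 561799/36570
(x₁, y₁) = (561799, 36570);  561799² − 236·36570² = 1 ✓
k=2:  x_2 = 561799·561799+236·36570·36570 = 631236232801,  y_2 = 561799·36570+36570·561799 = 41089978860
k=3:  x_3 = 561799·631236232801+236·36570·41089978860 = 709255768702176199,  y_3 = 561799·41089978860+36570·631236232801 = 46168618067101710
k=4:  x_4 = 561799·709255768702176199+236·36570·46168618067101710 = 796918363201596536611201,  y_4 = 561799·46168618067101710+36570·709255768702176199 = 51874966922918257173720
k=5:  x_5 = 561799·796918363201596536611201+236·36570·51874966922918257173720 = 895415879055878209574570044999,  y_5 = 561799·51874966922918257173720+36570·796918363201596536611201 = 58286609084610939305810342850

561799 36570
631236232801 41089978860
709255768702176199 46168618067101710
796918363201596536611201 51874966922918257173720
895415879055878209574570044999 58286609084610939305810342850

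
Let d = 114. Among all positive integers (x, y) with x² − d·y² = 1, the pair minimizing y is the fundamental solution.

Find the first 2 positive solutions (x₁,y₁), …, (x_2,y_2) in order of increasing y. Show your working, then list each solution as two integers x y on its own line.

1025 96
2101249 196800

d=114: √d = [10; 1,2,10,2,1,20] (ℓ=6, even), read p_5/q_5
i=0: a=10 ⇒ p=10, q=1
…
i=2: a=2 ⇒ p=32, q=3
…
i=4: a=2 ⇒ p=694, q=65
i=5: a=1 ⇒ p=1025, q=96
(x₁, y₁) = (1025, 96);  1025² − 114·96² = 1 ✓
(1025+96√114)^2 = 2101249 + 196800√114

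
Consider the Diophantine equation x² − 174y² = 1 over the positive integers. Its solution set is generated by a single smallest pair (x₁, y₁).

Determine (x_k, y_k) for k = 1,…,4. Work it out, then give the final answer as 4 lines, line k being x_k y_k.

1451 110
4210801 319220
12219743051 926376330
35461690123201 2688343790440

√174 = [13; 5,4,5,26, …], period ℓ=4 (even) → k=3
a_0=13:  p_0=13·1+0=13,  q_0=13·0+1=1
…
a_2=4:  p_2=4·66+13=277,  q_2=4·5+1=21
a_3=5:  p_3=5·277+66=1451,  q_3=5·21+5=110
(x₁, y₁) = (1451, 110);  1451² − 174·110² = 1 ✓
k=2:  x_2 = 1451·1451+174·110·110 = 4210801,  y_2 = 1451·110+110·1451 = 319220
k=3:  x_3 = 1451·4210801+174·110·319220 = 12219743051,  y_3 = 1451·319220+110·4210801 = 926376330
k=4:  x_4 = 1451·12219743051+174·110·926376330 = 35461690123201,  y_4 = 1451·926376330+110·12219743051 = 2688343790440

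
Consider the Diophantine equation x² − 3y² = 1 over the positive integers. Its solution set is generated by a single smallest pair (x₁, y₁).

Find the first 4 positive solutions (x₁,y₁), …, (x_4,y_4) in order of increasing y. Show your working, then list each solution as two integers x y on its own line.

[1; 1,2] for √3; ℓ=2 ⇒ convergent index 1
a_0=1:  p_0=1·1+0=1,  q_0=1·0+1=1
a_1=1:  p_1=1·1+1=2,  q_1=1·1+0=1
→ (2, 1).  Check: 2²=4, 3·1²=3, difference 1.
k=2:  x_2 = 2·2+3·1·1 = 7,  y_2 = 2·1+1·2 = 4
k=3:  x_3 = 2·7+3·1·4 = 26,  y_3 = 2·4+1·7 = 15
k=4:  x_4 = 2·26+3·1·15 = 97,  y_4 = 2·15+1·26 = 56

2 1
7 4
26 15
97 56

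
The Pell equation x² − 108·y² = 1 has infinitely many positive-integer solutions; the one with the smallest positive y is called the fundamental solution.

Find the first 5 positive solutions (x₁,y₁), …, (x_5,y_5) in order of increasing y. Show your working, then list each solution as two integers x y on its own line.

[10; 2,1,1,4,1,1,2,20] for √108; ℓ=8 ⇒ convergent index 7
k=0  a_k=10  p_k/q_k = 10/1
k=1  a_k=2  p_k/q_k = 21/2
k=2  a_k=1  p_k/q_k = 31/3
…
k=4  a_k=4  p_k/q_k = 239/23
…
k=6  a_k=1  p_k/q_k = 530/51
k=7  a_k=2  p_k/q_k = 1351/130
(x₁, y₁) = (1351, 130);  1351² − 108·130² = 1 ✓
(1351+130√108)^2 = 3650401 + 351260√108
(1351+130√108)^3 = 9863382151 + 949104390√108
(1351+130√108)^4 = 26650854921601 + 2564479710520√108
(1351+130√108)^5 = 72010600134783751 + 6929223228720650√108

1351 130
3650401 351260
9863382151 949104390
26650854921601 2564479710520
72010600134783751 6929223228720650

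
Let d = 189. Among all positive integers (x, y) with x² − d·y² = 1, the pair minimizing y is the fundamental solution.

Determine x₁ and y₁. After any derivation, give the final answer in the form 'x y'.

55 4

d=189: √d = [13; 1,2,1,26] (ℓ=4, even), read p_3/q_3
k=0  a_k=13  p_k/q_k = 13/1
k=1  a_k=1  p_k/q_k = 14/1
k=2  a_k=2  p_k/q_k = 41/3
k=3  a_k=1  p_k/q_k = 55/4
(x₁, y₁) = (55, 4);  55² − 189·4² = 1 ✓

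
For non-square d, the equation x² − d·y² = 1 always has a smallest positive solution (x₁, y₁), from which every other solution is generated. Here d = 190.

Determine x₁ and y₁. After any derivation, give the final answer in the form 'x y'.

[13; 1,3,1,1,1,…,3,1,26] for √190; ℓ=14 ⇒ convergent index 13
k=0  a_k=13  p_k/q_k = 13/1
k=1  a_k=1  p_k/q_k = 14/1
k=2  a_k=3  p_k/q_k = 55/4
k=3  a_k=1  p_k/q_k = 69/5
k=4  a_k=1  p_k/q_k = 124/9
…
k=6  a_k=2  p_k/q_k = 510/37
…
k=8  a_k=2  p_k/q_k = 2936/213
k=9  a_k=1  p_k/q_k = 4149/301
k=10  a_k=1  p_k/q_k = 7085/514
k=11  a_k=1  p_k/q_k = 11234/815
k=12  a_k=3  p_k/q_k = 40787/2959
k=13  a_k=1  p_k/q_k = 52021/3774
→ (52021, 3774).  Check: 52021²=2706184441, 190·3774²=2706184440, difference 1.

52021 3774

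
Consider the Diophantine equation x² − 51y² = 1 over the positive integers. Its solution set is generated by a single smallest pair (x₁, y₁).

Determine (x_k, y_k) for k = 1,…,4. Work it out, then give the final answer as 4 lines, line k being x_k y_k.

50 7
4999 700
499850 69993
49980001 6998600

[7; 7,14] for √51; ℓ=2 ⇒ convergent index 1
step 0: (7, 1)  from 7·(1,0) + (0,1)
step 1: (50, 7)  from 7·(7,1) + (1,0)
→ (50, 7).  Check: 50²=2500, 51·7²=2499, difference 1.
(x_2, y_2) = (50·50 + 51·7·7, 50·7 + 7·50) = (4999, 700)
(x_3, y_3) = (50·4999 + 51·7·700, 50·700 + 7·4999) = (499850, 69993)
(x_4, y_4) = (50·499850 + 51·7·69993, 50·69993 + 7·499850) = (49980001, 6998600)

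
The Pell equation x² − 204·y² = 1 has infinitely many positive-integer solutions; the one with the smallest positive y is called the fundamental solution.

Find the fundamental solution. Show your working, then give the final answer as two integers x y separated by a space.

[14; 3,1,1,6,1,1,3,28] for √204; ℓ=8 ⇒ convergent index 7
step 0: (14, 1)  from 14·(1,0) + (0,1)
…
step 3: (100, 7)  from 1·(57,4) + (43,3)
step 4: (657, 46)  from 6·(100,7) + (57,4)
…
step 6: (1414, 99)  from 1·(757,53) + (657,46)
step 7: (4999, 350)  from 3·(1414,99) + (757,53)
fundamental: x₁=4999, y₁=350  (since 24990001 − 204·122500 = 1)

4999 350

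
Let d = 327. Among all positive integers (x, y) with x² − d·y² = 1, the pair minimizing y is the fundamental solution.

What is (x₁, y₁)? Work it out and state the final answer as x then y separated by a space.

√327 = [18; 12,36, …], period ℓ=2 (even) → k=1
i=0: a=18 ⇒ p=18, q=1
i=1: a=12 ⇒ p=217, q=12
(x₁, y₁) = (217, 12);  217² − 327·12² = 1 ✓

217 12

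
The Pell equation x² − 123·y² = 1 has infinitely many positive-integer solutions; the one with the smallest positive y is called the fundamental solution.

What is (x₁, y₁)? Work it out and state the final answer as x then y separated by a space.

d=123: √d = [11; 11,22] (ℓ=2, even), read p_1/q_1
i=0: a=11 ⇒ p=11, q=1
i=1: a=11 ⇒ p=122, q=11
fundamental: x₁=122, y₁=11  (since 14884 − 123·121 = 1)

122 11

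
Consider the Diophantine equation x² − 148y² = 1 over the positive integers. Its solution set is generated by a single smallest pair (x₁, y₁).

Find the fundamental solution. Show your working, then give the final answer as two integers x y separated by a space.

73 6

[12; 6,24] for √148; ℓ=2 ⇒ convergent index 1
step 0: (12, 1)  from 12·(1,0) + (0,1)
step 1: (73, 6)  from 6·(12,1) + (1,0)
(x₁, y₁) = (73, 6);  73² − 148·6² = 1 ✓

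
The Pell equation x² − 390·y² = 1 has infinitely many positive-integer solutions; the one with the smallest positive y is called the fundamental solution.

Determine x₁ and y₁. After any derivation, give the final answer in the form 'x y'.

79 4

√390 → a₀=19, period (1,2,1,38); ℓ=4 even so k=3
i=0: a=19 ⇒ p=19, q=1
…
i=2: a=2 ⇒ p=59, q=3
i=3: a=1 ⇒ p=79, q=4
fundamental: x₁=79, y₁=4  (since 6241 − 390·16 = 1)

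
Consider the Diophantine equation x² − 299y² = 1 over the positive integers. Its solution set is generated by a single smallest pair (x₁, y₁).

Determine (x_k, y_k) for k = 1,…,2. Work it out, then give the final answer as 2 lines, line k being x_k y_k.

415 24
344449 19920

√299 = [17; 3,2,3,34, …], period ℓ=4 (even) → k=3
step 0: (17, 1)  from 17·(1,0) + (0,1)
…
step 2: (121, 7)  from 2·(52,3) + (17,1)
step 3: (415, 24)  from 3·(121,7) + (52,3)
→ (415, 24).  Check: 415²=172225, 299·24²=172224, difference 1.
(415+24√299)^2 = 344449 + 19920√299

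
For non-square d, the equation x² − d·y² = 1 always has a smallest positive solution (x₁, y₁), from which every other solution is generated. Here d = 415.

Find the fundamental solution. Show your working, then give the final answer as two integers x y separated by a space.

18412804 903849

[20; 2,1,2,4,6,…,1,2,40] for √415; ℓ=16 ⇒ convergent index 15
k=0  a_k=20  p_k/q_k = 20/1
…
k=6  a_k=1  p_k/q_k = 5154/253
k=7  a_k=1  p_k/q_k = 9595/471
…
k=9  a_k=1  p_k/q_k = 43534/2137
…
k=11  a_k=6  p_k/q_k = 508372/24955
…
k=13  a_k=2  p_k/q_k = 4730294/232201
k=14  a_k=1  p_k/q_k = 6841255/335824
k=15  a_k=2  p_k/q_k = 18412804/903849
(x₁, y₁) = (18412804, 903849);  18412804² − 415·903849² = 1 ✓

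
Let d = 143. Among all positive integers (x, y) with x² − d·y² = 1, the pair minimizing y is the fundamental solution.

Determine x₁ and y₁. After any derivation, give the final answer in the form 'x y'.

√143 → a₀=11, period (1,22); ℓ=2 even so k=1
a_0=11:  p_0=11·1+0=11,  q_0=11·0+1=1
a_1=1:  p_1=1·11+1=12,  q_1=1·1+0=1
(x₁, y₁) = (12, 1);  12² − 143·1² = 1 ✓

12 1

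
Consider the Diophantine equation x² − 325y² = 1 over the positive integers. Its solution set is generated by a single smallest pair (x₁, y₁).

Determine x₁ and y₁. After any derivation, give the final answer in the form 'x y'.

[18; 36] for √325; ℓ=1 ⇒ convergent index 1
a_0=18:  p_0=18·1+0=18,  q_0=18·0+1=1
a_1=36:  p_1=36·18+1=649,  q_1=36·1+0=36
→ (649, 36).  Check: 649²=421201, 325·36²=421200, difference 1.

649 36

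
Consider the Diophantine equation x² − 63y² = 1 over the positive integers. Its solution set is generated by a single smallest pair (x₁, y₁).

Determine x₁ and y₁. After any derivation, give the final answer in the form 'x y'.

8 1

√63 → a₀=7, period (1,14); ℓ=2 even so k=1
step 0: (7, 1)  from 7·(1,0) + (0,1)
step 1: (8, 1)  from 1·(7,1) + (1,0)
(x₁, y₁) = (8, 1);  8² − 63·1² = 1 ✓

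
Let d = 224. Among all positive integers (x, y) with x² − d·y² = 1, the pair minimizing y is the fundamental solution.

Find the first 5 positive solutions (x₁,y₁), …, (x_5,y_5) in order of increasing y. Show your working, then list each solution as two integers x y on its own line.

√224 → a₀=14, period (1,28); ℓ=2 even so k=1
step 0: (14, 1)  from 14·(1,0) + (0,1)
step 1: (15, 1)  from 1·(14,1) + (1,0)
fundamental: x₁=15, y₁=1  (since 225 − 224·1 = 1)
k=2:  x_2 = 15·15+224·1·1 = 449,  y_2 = 15·1+1·15 = 30
k=3:  x_3 = 15·449+224·1·30 = 13455,  y_3 = 15·30+1·449 = 899
k=4:  x_4 = 15·13455+224·1·899 = 403201,  y_4 = 15·899+1·13455 = 26940
k=5:  x_5 = 15·403201+224·1·26940 = 12082575,  y_5 = 15·26940+1·403201 = 807301

15 1
449 30
13455 899
403201 26940
12082575 807301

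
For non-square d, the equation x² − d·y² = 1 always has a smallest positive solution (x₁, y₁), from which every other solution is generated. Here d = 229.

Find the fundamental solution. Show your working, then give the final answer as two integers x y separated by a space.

[15; 7,1,1,7,30] for √229; ℓ=5 ⇒ convergent index 9
i=0: a=15 ⇒ p=15, q=1
…
i=2: a=1 ⇒ p=121, q=8
…
i=4: a=7 ⇒ p=1710, q=113
i=5: a=30 ⇒ p=51527, q=3405
…
i=7: a=1 ⇒ p=413926, q=27353
i=8: a=1 ⇒ p=776325, q=51301
i=9: a=7 ⇒ p=5848201, q=386460
fundamental: x₁=5848201, y₁=386460  (since 34201454936401 − 229·149351331600 = 1)

5848201 386460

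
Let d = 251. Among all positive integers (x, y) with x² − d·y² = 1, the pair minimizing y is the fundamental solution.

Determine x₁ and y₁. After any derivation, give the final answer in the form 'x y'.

√251 → a₀=15, period (1,5,2,1,2,…,5,1,30); ℓ=14 even so k=13
a_0=15:  p_0=15·1+0=15,  q_0=15·0+1=1
…
a_7=15:  p_7=15·1917+808=29563,  q_7=15·121+51=1866
a_8=2:  p_8=2·29563+1917=61043,  q_8=2·1866+121=3853
…
a_12=5:  p_12=5·577033+212692=3097857,  q_12=5·36422+13425=195535
a_13=1:  p_13=1·3097857+577033=3674890,  q_13=1·195535+36422=231957
fundamental: x₁=3674890, y₁=231957  (since 13504816512100 − 251·53804049849 = 1)

3674890 231957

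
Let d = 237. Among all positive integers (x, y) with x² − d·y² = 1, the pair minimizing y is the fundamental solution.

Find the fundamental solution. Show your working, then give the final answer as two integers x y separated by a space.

228151 14820

d=237: √d = [15; 2,1,1,7,10,7,1,1,2,30] (ℓ=10, even), read p_9/q_9
k=0  a_k=15  p_k/q_k = 15/1
…
k=4  a_k=7  p_k/q_k = 585/38
…
k=7  a_k=1  p_k/q_k = 48001/3118
k=8  a_k=1  p_k/q_k = 90075/5851
k=9  a_k=2  p_k/q_k = 228151/14820
→ (228151, 14820).  Check: 228151²=52052878801, 237·14820²=52052878800, difference 1.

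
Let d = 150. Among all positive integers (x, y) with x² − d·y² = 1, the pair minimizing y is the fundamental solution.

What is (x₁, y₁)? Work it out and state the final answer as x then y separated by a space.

[12; 4,24] for √150; ℓ=2 ⇒ convergent index 1
a_0=12:  p_0=12·1+0=12,  q_0=12·0+1=1
a_1=4:  p_1=4·12+1=49,  q_1=4·1+0=4
fundamental: x₁=49, y₁=4  (since 2401 − 150·16 = 1)

49 4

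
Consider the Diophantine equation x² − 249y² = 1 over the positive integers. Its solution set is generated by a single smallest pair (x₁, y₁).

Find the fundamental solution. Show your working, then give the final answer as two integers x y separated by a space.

√249 = [15; 1,3,1,1,5,…,3,1,30, …], period ℓ=16 (even) → k=15
k=0  a_k=15  p_k/q_k = 15/1
…
k=3  a_k=1  p_k/q_k = 79/5
…
k=13  a_k=1  p_k/q_k = 1884116/119401
k=14  a_k=3  p_k/q_k = 6669699/422675
k=15  a_k=1  p_k/q_k = 8553815/542076
→ (8553815, 542076).  Check: 8553815²=73167751054225, 249·542076²=73167751054224, difference 1.

8553815 542076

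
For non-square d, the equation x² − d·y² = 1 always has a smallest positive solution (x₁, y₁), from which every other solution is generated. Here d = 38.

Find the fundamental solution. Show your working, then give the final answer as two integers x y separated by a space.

37 6

[6; 6,12] for √38; ℓ=2 ⇒ convergent index 1
a_0=6:  p_0=6·1+0=6,  q_0=6·0+1=1
a_1=6:  p_1=6·6+1=37,  q_1=6·1+0=6
→ (37, 6).  Check: 37²=1369, 38·6²=1368, difference 1.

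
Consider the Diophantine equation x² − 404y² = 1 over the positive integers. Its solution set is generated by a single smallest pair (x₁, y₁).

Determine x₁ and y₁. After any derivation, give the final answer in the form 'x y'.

√404 → a₀=20, period (10,40); ℓ=2 even so k=1
i=0: a=20 ⇒ p=20, q=1
i=1: a=10 ⇒ p=201, q=10
fundamental: x₁=201, y₁=10  (since 40401 − 404·100 = 1)

201 10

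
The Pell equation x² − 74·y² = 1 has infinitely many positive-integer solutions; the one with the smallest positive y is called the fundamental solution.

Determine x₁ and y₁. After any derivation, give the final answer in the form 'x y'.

3699 430

[8; 1,1,1,1,16] for √74; ℓ=5 ⇒ convergent index 9
a_0=8:  p_0=8·1+0=8,  q_0=8·0+1=1
…
a_5=16:  p_5=16·43+26=714,  q_5=16·5+3=83
…
a_7=1:  p_7=1·757+714=1471,  q_7=1·88+83=171
a_8=1:  p_8=1·1471+757=2228,  q_8=1·171+88=259
a_9=1:  p_9=1·2228+1471=3699,  q_9=1·259+171=430
(x₁, y₁) = (3699, 430);  3699² − 74·430² = 1 ✓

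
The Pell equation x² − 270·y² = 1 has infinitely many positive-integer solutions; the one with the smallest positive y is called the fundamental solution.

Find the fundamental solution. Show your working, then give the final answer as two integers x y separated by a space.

5291 322

[16; 2,3,6,3,2,32] for √270; ℓ=6 ⇒ convergent index 5
a_0=16:  p_0=16·1+0=16,  q_0=16·0+1=1
…
a_4=3:  p_4=3·723+115=2284,  q_4=3·44+7=139
a_5=2:  p_5=2·2284+723=5291,  q_5=2·139+44=322
fundamental: x₁=5291, y₁=322  (since 27994681 − 270·103684 = 1)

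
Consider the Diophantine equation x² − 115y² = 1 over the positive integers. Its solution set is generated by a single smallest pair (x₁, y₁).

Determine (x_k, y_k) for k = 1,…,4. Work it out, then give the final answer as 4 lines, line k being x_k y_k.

√115 = [10; 1,2,1,1,1,1,1,2,1,20, …], period ℓ=10 (even) → k=9
k=0  a_k=10  p_k/q_k = 10/1
k=1  a_k=1  p_k/q_k = 11/1
k=2  a_k=2  p_k/q_k = 32/3
…
k=4  a_k=1  p_k/q_k = 75/7
k=5  a_k=1  p_k/q_k = 118/11
k=6  a_k=1  p_k/q_k = 193/18
…
k=8  a_k=2  p_k/q_k = 815/76
k=9  a_k=1  p_k/q_k = 1126/105
→ (1126, 105).  Check: 1126²=1267876, 115·105²=1267875, difference 1.
n=2: (1126,105)∘(1126,105) = (1126·1126+115·105·105, 1126·105+105·1126) = (2535751,236460)
n=3: (2535751,236460)∘(1126,105) = (1126·2535751+115·105·236460, 1126·236460+105·2535751) = (5710510126,532507815)
n=4: (5710510126,532507815)∘(1126,105) = (1126·5710510126+115·105·532507815, 1126·532507815+105·5710510126) = (12860066268001,1199207362920)

1126 105
2535751 236460
5710510126 532507815
12860066268001 1199207362920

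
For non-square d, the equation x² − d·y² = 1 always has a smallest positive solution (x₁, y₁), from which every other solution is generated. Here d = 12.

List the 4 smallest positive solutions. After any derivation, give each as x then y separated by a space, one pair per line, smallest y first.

√12 → a₀=3, period (2,6); ℓ=2 even so k=1
k=0  a_k=3  p_k/q_k = 3/1
k=1  a_k=2  p_k/q_k = 7/2
fundamental: x₁=7, y₁=2  (since 49 − 12·4 = 1)
(7+2√12)^2 = 97 + 28√12
(7+2√12)^3 = 1351 + 390√12
(7+2√12)^4 = 18817 + 5432√12

7 2
97 28
1351 390
18817 5432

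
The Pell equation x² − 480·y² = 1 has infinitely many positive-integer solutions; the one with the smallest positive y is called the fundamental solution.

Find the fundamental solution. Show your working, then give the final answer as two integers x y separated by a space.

241 11

[21; 1,9,1,42] for √480; ℓ=4 ⇒ convergent index 3
step 0: (21, 1)  from 21·(1,0) + (0,1)
…
step 2: (219, 10)  from 9·(22,1) + (21,1)
step 3: (241, 11)  from 1·(219,10) + (22,1)
→ (241, 11).  Check: 241²=58081, 480·11²=58080, difference 1.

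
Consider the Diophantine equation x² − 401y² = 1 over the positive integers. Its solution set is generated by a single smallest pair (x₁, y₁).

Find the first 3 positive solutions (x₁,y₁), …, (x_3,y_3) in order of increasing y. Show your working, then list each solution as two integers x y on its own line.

801 40
1283201 64080
2055687201 102656120

√401 = [20; 40, …], period ℓ=1 (odd) → k=1
k=0  a_k=20  p_k/q_k = 20/1
k=1  a_k=40  p_k/q_k = 801/40
(x₁, y₁) = (801, 40);  801² − 401·40² = 1 ✓
(801+40√401)^2 = 1283201 + 64080√401
(801+40√401)^3 = 2055687201 + 102656120√401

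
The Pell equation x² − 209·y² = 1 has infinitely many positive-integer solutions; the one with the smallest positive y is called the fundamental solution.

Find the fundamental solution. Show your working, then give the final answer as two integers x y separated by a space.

46551 3220

[14; 2,5,3,2,3,5,2,28] for √209; ℓ=8 ⇒ convergent index 7
a_0=14:  p_0=14·1+0=14,  q_0=14·0+1=1
a_1=2:  p_1=2·14+1=29,  q_1=2·1+0=2
a_2=5:  p_2=5·29+14=159,  q_2=5·2+1=11
…
a_4=2:  p_4=2·506+159=1171,  q_4=2·35+11=81
…
a_6=5:  p_6=5·4019+1171=21266,  q_6=5·278+81=1471
a_7=2:  p_7=2·21266+4019=46551,  q_7=2·1471+278=3220
fundamental: x₁=46551, y₁=3220  (since 2166995601 − 209·10368400 = 1)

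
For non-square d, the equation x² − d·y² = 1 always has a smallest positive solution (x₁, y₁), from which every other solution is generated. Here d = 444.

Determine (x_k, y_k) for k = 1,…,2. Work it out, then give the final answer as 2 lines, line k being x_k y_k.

295 14
174049 8260

d=444: √d = [21; 14,42] (ℓ=2, even), read p_1/q_1
step 0: (21, 1)  from 21·(1,0) + (0,1)
step 1: (295, 14)  from 14·(21,1) + (1,0)
(x₁, y₁) = (295, 14);  295² − 444·14² = 1 ✓
n=2: (295,14)∘(295,14) = (295·295+444·14·14, 295·14+14·295) = (174049,8260)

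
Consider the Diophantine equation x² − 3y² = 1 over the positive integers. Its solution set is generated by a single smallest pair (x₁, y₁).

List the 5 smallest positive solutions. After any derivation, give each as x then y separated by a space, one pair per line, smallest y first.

√3 = [1; 1,2, …], period ℓ=2 (even) → k=1
a_0=1:  p_0=1·1+0=1,  q_0=1·0+1=1
a_1=1:  p_1=1·1+1=2,  q_1=1·1+0=1
fundamental: x₁=2, y₁=1  (since 4 − 3·1 = 1)
(2+1√3)^2 = 7 + 4√3
(2+1√3)^3 = 26 + 15√3
(2+1√3)^4 = 97 + 56√3
(2+1√3)^5 = 362 + 209√3

2 1
7 4
26 15
97 56
362 209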